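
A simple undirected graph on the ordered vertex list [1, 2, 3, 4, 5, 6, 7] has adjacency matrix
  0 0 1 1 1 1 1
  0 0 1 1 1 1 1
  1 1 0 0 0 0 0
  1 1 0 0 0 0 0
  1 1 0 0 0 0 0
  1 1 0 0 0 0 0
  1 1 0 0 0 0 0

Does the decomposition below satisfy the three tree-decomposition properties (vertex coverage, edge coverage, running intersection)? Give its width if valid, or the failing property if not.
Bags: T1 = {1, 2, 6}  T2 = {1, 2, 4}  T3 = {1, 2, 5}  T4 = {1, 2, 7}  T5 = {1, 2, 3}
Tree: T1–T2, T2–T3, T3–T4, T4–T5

Yes; width 2.

Every vertex of G appears in some bag (union = {1, 2, 3, 4, 5, 6, 7}); every edge is covered by a bag; and for each vertex v the set of bags containing v is connected in the bag tree. The decomposition is therefore valid. The largest bag has 3 vertices, so the width is 2.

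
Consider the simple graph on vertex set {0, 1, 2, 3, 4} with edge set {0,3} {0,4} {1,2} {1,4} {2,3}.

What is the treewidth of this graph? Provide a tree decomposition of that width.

Treewidth 2.
One such decomposition:
Bags: B1 = {0, 3, 4}  B2 = {1, 3, 4}  B3 = {1, 2, 3}
Tree: B1–B2, B2–B3

Each bag holds 3 vertices, so the decomposition has width 2, which upper-bounds the treewidth. The edges 3–0–4–1–2–3 form a cycle, so G is not a tree and its treewidth is at least 2. The upper and lower bounds meet at 2, so that is the treewidth.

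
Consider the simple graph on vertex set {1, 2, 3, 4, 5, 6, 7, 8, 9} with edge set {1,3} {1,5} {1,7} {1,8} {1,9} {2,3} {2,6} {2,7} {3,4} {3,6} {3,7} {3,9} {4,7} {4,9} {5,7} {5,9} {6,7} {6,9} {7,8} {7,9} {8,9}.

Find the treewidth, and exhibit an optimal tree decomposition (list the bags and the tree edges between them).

The largest bag has 4 vertices, giving width 3; this decomposition certifies tw(G) ≤ 3. Conversely, {1, 7, 8, 9} is a clique of size 4, and the vertices of any clique must share a bag in every tree decomposition; so some bag has ≥ 4 vertices and tw(G) ≥ 3. Therefore the treewidth is 3.

Treewidth 3.
One such decomposition:
Bags: B1 = {1, 3, 7, 9}  B2 = {1, 5, 7, 9}  B3 = {3, 4, 7, 9}  B4 = {3, 6, 7, 9}  B5 = {1, 7, 8, 9}  B6 = {2, 3, 6, 7}
Tree: B1–B2, B1–B3, B3–B4, B2–B5, B4–B6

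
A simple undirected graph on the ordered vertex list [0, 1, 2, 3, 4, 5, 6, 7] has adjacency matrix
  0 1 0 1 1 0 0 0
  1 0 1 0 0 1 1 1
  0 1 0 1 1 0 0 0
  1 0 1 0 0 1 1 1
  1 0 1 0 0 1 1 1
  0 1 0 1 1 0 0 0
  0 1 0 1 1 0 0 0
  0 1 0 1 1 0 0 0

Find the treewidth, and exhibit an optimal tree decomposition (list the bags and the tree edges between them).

Every bag has size at most 4, so the width is 4 − 1 = 3 and tw(G) ≤ 3. For the lower bound: the 4 vertex sets {0,1}, {4,7}, {3}, {6} are disjoint, each induces a connected subgraph, and every pair is joined by at least one edge of G. Contracting each set to a single vertex therefore yields K_{4} as a minor, and since treewidth is minor-monotone, tw(G) ≥ tw(K_{4}) = 3. Therefore the treewidth is 3.

Treewidth 3.
Bags: B1 = {0, 1, 3, 4}  B2 = {1, 3, 4, 7}  B3 = {1, 3, 4, 6}  B4 = {1, 3, 4, 5}  B5 = {1, 2, 3, 4}
Tree: B1–B2, B2–B3, B3–B4, B4–B5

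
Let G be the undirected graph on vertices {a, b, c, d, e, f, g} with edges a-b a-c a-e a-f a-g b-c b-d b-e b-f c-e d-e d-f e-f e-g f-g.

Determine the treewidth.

3

A width-3 tree decomposition is:
Bags: B1 = {a, b, e, f}  B2 = {b, d, e, f}  B3 = {a, b, c, e}  B4 = {a, e, f, g}
Tree: B1–B2, B1–B3, B1–B4
Every bag has size at most 4, so the width is 4 − 1 = 3 and tw(G) ≤ 3. On the other hand G contains the 4-clique {a, b, c, e}. A clique must lie in a single bag of any decomposition, so no decomposition can have width below 3. The upper and lower bounds meet at 3, so that is the treewidth.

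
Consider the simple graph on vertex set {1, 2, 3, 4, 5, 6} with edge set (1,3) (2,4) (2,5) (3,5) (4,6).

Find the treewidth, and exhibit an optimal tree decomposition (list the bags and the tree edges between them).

The largest bag has 2 vertices, giving width 1; this decomposition certifies tw(G) ≤ 1. Since G has at least one edge (e.g. 2–4), it is not an edgeless graph, so tw(G) ≥ 1. Combining the bounds, tw(G) = 1.

Treewidth 1.
One such decomposition:
Bags: B1 = {2, 4}  B2 = {2, 5}  B3 = {3, 5}  B4 = {1, 3}  B5 = {4, 6}
Tree: B1–B2, B2–B3, B3–B4, B1–B5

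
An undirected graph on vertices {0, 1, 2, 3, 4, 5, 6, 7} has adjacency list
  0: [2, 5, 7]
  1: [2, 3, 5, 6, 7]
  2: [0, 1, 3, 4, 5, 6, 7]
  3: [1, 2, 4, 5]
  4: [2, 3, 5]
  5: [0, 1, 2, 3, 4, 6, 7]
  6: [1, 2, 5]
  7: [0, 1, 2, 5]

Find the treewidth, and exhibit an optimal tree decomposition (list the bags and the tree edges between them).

Treewidth 3.
One optimal decomposition is:
Bags: B1 = {1, 2, 3, 5}  B2 = {1, 2, 5, 6}  B3 = {2, 3, 4, 5}  B4 = {1, 2, 5, 7}  B5 = {0, 2, 5, 7}
Tree: B1–B2, B1–B3, B2–B4, B4–B5

The largest bag has 4 vertices, giving width 3; this decomposition certifies tw(G) ≤ 3. Conversely, {0, 2, 5, 7} is a clique of size 4, and the vertices of any clique must share a bag in every tree decomposition; so some bag has ≥ 4 vertices and tw(G) ≥ 3. The upper and lower bounds meet at 3, so that is the treewidth.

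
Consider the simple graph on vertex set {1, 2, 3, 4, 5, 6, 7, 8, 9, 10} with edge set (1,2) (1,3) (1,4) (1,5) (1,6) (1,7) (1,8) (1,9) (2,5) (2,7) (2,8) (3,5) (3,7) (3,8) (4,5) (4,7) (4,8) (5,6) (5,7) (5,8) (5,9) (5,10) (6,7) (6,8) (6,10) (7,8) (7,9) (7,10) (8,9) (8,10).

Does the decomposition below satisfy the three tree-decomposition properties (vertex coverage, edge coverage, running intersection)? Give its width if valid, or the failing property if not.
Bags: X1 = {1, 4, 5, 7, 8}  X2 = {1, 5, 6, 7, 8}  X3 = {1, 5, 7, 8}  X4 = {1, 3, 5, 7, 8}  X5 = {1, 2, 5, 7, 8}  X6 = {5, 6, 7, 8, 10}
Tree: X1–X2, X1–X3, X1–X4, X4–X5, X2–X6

No — vertex 9 appears in no bag.

A tree decomposition must satisfy three properties: every vertex lies in some bag; for every edge, both endpoints lie together in some bag; and for every vertex, the bags containing it form a connected subtree. Here vertex 9 appears in no bag, so the decomposition is invalid.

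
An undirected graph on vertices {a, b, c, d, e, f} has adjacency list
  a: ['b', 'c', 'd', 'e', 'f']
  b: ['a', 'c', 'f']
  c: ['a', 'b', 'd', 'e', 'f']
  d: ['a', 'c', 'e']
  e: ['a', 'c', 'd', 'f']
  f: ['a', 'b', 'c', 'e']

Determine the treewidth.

3

A width-3 tree decomposition is:
Bags: B1 = {a, c, e, f}  B2 = {a, b, c, f}  B3 = {a, c, d, e}
Tree: B1–B2, B1–B3
Every bag has size at most 4, so the width is 4 − 1 = 3 and tw(G) ≤ 3. Conversely, {a, c, d, e} is a clique of size 4, and the vertices of any clique must share a bag in every tree decomposition; so some bag has ≥ 4 vertices and tw(G) ≥ 3. The upper and lower bounds meet at 3, so that is the treewidth.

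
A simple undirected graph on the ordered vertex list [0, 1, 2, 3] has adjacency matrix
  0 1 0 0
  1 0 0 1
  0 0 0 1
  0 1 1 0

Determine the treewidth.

1

A width-1 tree decomposition is:
Bags: B1 = {0, 1}  B2 = {1, 3}  B3 = {2, 3}
Tree: B1–B2, B2–B3
The largest bag has 2 vertices, giving width 1; this decomposition certifies tw(G) ≤ 1. Since G has at least one edge (e.g. 1–0), it is not an edgeless graph, so tw(G) ≥ 1. The upper and lower bounds meet at 1, so that is the treewidth.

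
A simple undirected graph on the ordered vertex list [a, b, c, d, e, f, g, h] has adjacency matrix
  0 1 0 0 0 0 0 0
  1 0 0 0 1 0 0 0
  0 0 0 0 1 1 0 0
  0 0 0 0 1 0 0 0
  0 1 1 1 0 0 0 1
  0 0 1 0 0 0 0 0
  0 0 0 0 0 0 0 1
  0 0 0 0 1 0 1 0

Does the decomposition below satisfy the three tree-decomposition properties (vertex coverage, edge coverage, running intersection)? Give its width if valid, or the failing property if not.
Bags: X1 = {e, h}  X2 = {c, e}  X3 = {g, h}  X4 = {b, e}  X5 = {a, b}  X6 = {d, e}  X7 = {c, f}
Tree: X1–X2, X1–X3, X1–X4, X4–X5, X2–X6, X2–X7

Every vertex of G appears in some bag (union = {a, b, c, d, e, f, g, h}); every edge is covered by a bag; and for each vertex v the set of bags containing v is connected in the bag tree. The decomposition is therefore valid. The largest bag has 2 vertices, so the width is 1.

Yes; width 1.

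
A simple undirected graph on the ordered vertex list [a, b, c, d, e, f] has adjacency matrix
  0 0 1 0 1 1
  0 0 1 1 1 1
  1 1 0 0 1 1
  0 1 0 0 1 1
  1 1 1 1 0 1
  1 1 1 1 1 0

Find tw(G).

A width-3 tree decomposition is:
Bags: B1 = {b, c, e, f}  B2 = {b, d, e, f}  B3 = {a, c, e, f}
Tree: B1–B2, B1–B3
The largest bag has 4 vertices, giving width 3; this decomposition certifies tw(G) ≤ 3. On the other hand G contains the 4-clique {b, d, e, f}. A clique must lie in a single bag of any decomposition, so no decomposition can have width below 3. Hence tw(G) = 3 exactly.

3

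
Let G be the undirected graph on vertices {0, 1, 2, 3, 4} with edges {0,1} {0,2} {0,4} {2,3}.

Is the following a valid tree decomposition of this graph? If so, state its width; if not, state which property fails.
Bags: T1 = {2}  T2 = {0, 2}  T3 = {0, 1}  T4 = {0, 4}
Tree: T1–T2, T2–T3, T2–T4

A tree decomposition must satisfy three properties: every vertex lies in some bag; for every edge, both endpoints lie together in some bag; and for every vertex, the bags containing it form a connected subtree. Here vertex 3 appears in no bag, so the decomposition is invalid.

No — vertex 3 appears in no bag.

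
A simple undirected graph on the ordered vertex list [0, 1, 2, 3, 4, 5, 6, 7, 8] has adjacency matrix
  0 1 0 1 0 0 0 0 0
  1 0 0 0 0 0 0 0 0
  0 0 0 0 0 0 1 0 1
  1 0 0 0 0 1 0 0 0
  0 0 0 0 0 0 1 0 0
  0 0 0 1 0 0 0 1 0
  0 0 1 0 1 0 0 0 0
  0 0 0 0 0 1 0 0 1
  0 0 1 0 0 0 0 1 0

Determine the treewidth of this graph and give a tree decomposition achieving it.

Treewidth 1.
One optimal decomposition is:
Bags: B1 = {4, 6}  B2 = {2, 6}  B3 = {2, 8}  B4 = {7, 8}  B5 = {5, 7}  B6 = {3, 5}  B7 = {0, 3}  B8 = {0, 1}
Tree: B1–B2, B2–B3, B3–B4, B4–B5, B5–B6, B6–B7, B7–B8

Every bag has size at most 2, so the width is 2 − 1 = 1 and tw(G) ≤ 1. G has an edge, so its treewidth is at least 1. Therefore the treewidth is 1.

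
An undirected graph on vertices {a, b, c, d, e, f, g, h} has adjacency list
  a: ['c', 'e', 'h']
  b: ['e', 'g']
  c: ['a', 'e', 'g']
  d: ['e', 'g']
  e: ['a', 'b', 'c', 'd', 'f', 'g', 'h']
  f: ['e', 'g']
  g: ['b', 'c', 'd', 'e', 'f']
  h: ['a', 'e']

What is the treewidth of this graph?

2

A width-2 tree decomposition is:
Bags: B1 = {d, e, g}  B2 = {c, e, g}  B3 = {a, c, e}  B4 = {b, e, g}  B5 = {e, f, g}  B6 = {a, e, h}
Tree: B1–B2, B2–B3, B2–B4, B2–B5, B3–B6
Every bag has size at most 3, so the width is 3 − 1 = 2 and tw(G) ≤ 2. On the other hand G contains the 3-clique {d, e, g}. A clique must lie in a single bag of any decomposition, so no decomposition can have width below 2. Combining the bounds, tw(G) = 2.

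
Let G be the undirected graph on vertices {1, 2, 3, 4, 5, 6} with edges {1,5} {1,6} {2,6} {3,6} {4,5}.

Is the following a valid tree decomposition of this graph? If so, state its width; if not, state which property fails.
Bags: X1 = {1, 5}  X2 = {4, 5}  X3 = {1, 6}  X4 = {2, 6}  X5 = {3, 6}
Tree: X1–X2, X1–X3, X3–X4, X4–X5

Checking the three conditions: (i) the bags cover all of {1, 2, 3, 4, 5, 6}; (ii) for each edge, some bag contains both endpoints; (iii) the bags containing any fixed vertex form a subtree. All hold, so the decomposition is valid with width 2 − 1 = 1.

Yes; width 1.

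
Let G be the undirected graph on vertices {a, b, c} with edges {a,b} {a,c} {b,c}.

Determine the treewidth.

A width-2 tree decomposition is:
Bags: B1 = {a, b, c}
Tree: (single bag)
With just one bag of size 3, the width is 3 − 1 = 2, so tw(G) ≤ 2. On the other hand G contains the 3-clique {a, b, c}. A clique must lie in a single bag of any decomposition, so no decomposition can have width below 2. Combining the bounds, tw(G) = 2.

2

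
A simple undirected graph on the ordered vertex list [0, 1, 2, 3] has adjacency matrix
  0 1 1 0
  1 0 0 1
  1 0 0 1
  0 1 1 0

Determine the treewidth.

A width-2 tree decomposition is:
Bags: B1 = {1, 2, 3}  B2 = {0, 1, 2}
Tree: B1–B2
The largest bag has 3 vertices, giving width 2; this decomposition certifies tw(G) ≤ 2. Since 2–3–1–0–2 is a cycle in G, G is not acyclic. Forests are exactly the graphs of treewidth ≤ 1, so tw(G) ≥ 2. Combining the bounds, tw(G) = 2.

2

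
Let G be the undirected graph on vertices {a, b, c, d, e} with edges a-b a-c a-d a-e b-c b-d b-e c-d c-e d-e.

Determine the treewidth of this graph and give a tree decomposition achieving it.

Treewidth 4.
Bags: B1 = {a, b, c, d, e}
Tree: (single bag)

A single bag containing all 5 vertices is trivially a valid decomposition of width 4. For the lower bound, the 5 vertices {a, b, c, d, e} are pairwise adjacent, and any tree decomposition puts a clique entirely inside one bag — forcing width ≥ 4. Therefore the treewidth is 4.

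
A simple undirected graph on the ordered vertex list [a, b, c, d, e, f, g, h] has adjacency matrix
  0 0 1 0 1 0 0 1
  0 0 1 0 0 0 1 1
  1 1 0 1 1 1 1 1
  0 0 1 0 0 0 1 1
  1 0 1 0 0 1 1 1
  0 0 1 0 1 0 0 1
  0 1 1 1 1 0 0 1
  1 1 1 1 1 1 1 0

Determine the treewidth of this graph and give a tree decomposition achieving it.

Each bag holds 4 vertices, so the decomposition has width 3, which upper-bounds the treewidth. For the lower bound, the 4 vertices {c, d, g, h} are pairwise adjacent, and any tree decomposition puts a clique entirely inside one bag — forcing width ≥ 3. Combining the bounds, tw(G) = 3.

Treewidth 3.
One optimal decomposition is:
Bags: B1 = {c, e, f, h}  B2 = {c, e, g, h}  B3 = {b, c, g, h}  B4 = {c, d, g, h}  B5 = {a, c, e, h}
Tree: B1–B2, B2–B3, B2–B4, B2–B5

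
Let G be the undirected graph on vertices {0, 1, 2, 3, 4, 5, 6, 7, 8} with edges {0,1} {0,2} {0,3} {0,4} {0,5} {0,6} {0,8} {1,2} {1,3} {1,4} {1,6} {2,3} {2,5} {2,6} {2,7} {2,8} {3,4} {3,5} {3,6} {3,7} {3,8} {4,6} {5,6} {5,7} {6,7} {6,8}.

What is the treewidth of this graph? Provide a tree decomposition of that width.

Treewidth 4.
One optimal decomposition is:
Bags: B1 = {0, 2, 3, 5, 6}  B2 = {0, 2, 3, 6, 8}  B3 = {2, 3, 5, 6, 7}  B4 = {0, 1, 2, 3, 6}  B5 = {0, 1, 3, 4, 6}
Tree: B1–B2, B1–B3, B2–B4, B4–B5

Each bag holds 5 vertices, so the decomposition has width 4, which upper-bounds the treewidth. For the lower bound, the 5 vertices {0, 2, 3, 6, 8} are pairwise adjacent, and any tree decomposition puts a clique entirely inside one bag — forcing width ≥ 4. Therefore the treewidth is 4.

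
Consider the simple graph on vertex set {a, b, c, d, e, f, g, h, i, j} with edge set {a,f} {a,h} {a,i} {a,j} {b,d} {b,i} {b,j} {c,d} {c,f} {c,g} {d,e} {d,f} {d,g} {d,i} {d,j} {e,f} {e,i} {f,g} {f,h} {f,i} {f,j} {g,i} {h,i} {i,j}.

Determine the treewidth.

3

A width-3 tree decomposition is:
Bags: B1 = {d, e, f, i}  B2 = {d, f, i, j}  B3 = {a, f, i, j}  B4 = {d, f, g, i}  B5 = {b, d, i, j}  B6 = {c, d, f, g}  B7 = {a, f, h, i}
Tree: B1–B2, B2–B3, B2–B4, B2–B5, B4–B6, B3–B7
The largest bag has 4 vertices, giving width 3; this decomposition certifies tw(G) ≤ 3. On the other hand G contains the 4-clique {c, d, f, g}. A clique must lie in a single bag of any decomposition, so no decomposition can have width below 3. Combining the bounds, tw(G) = 3.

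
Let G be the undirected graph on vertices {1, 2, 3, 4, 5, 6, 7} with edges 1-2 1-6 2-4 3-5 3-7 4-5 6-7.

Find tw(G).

2

A width-2 tree decomposition is:
Bags: B1 = {1, 2, 4}  B2 = {1, 4, 6}  B3 = {4, 6, 7}  B4 = {3, 4, 7}  B5 = {3, 4, 5}
Tree: B1–B2, B2–B3, B3–B4, B4–B5
Each bag holds 3 vertices, so the decomposition has width 2, which upper-bounds the treewidth. Since 4–2–1–6–7–3–5–4 is a cycle in G, G is not acyclic. Forests are exactly the graphs of treewidth ≤ 1, so tw(G) ≥ 2. Combining the bounds, tw(G) = 2.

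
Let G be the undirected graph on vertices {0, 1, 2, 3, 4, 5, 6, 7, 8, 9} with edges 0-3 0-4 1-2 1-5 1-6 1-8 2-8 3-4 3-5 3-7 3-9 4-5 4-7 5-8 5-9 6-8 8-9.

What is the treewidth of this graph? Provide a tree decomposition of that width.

Each bag holds 3 vertices, so the decomposition has width 2, which upper-bounds the treewidth. For the lower bound, the 3 vertices {1, 2, 8} are pairwise adjacent, and any tree decomposition puts a clique entirely inside one bag — forcing width ≥ 2. Hence tw(G) = 2 exactly.

Treewidth 2.
Bags: B1 = {3, 4, 5}  B2 = {3, 5, 9}  B3 = {5, 8, 9}  B4 = {1, 5, 8}  B5 = {3, 4, 7}  B6 = {1, 2, 8}  B7 = {1, 6, 8}  B8 = {0, 3, 4}
Tree: B1–B2, B2–B3, B3–B4, B1–B5, B4–B6, B6–B7, B1–B8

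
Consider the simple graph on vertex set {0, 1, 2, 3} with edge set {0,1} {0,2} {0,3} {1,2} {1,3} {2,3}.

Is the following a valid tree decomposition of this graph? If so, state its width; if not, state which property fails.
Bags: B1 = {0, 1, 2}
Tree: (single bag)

A tree decomposition must satisfy three properties: every vertex lies in some bag; for every edge, both endpoints lie together in some bag; and for every vertex, the bags containing it form a connected subtree. Here vertex 3 appears in no bag, so the decomposition is invalid.

No — vertex 3 appears in no bag.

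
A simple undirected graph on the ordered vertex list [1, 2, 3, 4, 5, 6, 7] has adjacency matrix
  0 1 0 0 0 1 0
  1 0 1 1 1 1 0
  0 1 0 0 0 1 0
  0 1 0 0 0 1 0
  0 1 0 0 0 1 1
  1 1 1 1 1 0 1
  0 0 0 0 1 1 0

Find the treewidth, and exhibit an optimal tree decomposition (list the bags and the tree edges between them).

The largest bag has 3 vertices, giving width 2; this decomposition certifies tw(G) ≤ 2. For the lower bound, the 3 vertices {1, 2, 6} are pairwise adjacent, and any tree decomposition puts a clique entirely inside one bag — forcing width ≥ 2. Hence tw(G) = 2 exactly.

Treewidth 2.
One such decomposition:
Bags: B1 = {2, 3, 6}  B2 = {1, 2, 6}  B3 = {2, 4, 6}  B4 = {2, 5, 6}  B5 = {5, 6, 7}
Tree: B1–B2, B2–B3, B3–B4, B4–B5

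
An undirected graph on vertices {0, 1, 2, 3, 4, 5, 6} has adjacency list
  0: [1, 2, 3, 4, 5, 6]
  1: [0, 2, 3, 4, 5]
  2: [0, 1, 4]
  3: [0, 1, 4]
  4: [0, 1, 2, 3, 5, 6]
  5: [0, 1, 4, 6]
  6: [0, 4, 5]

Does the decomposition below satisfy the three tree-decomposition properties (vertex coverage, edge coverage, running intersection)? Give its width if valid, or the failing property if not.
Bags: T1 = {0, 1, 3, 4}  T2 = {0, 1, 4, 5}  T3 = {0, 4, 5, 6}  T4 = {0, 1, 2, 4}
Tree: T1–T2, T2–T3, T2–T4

Vertex coverage: the bags together contain {0, 1, 2, 3, 4, 5, 6}, the full vertex set. Edge coverage: each edge of G has both endpoints in at least one bag. Running intersection: for every vertex, the bags containing it form a connected subtree. All three properties hold, so this is a valid tree decomposition of width max|bag| − 1 = 3, and hence tw(G) ≤ 3.

Yes; width 3.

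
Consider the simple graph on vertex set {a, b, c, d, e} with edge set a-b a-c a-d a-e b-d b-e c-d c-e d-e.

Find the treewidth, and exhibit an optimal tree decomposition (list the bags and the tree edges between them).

Treewidth 3.
Bags: B1 = {a, c, d, e}  B2 = {a, b, d, e}
Tree: B1–B2

Each bag holds 4 vertices, so the decomposition has width 3, which upper-bounds the treewidth. For the lower bound, the 4 vertices {a, c, d, e} are pairwise adjacent, and any tree decomposition puts a clique entirely inside one bag — forcing width ≥ 3. The upper and lower bounds meet at 3, so that is the treewidth.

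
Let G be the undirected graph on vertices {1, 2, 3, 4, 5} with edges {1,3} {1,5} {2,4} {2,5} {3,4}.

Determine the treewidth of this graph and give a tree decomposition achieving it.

Each bag holds 3 vertices, so the decomposition has width 2, which upper-bounds the treewidth. The edges 5–2–4–3–1–5 form a cycle, so G is not a tree and its treewidth is at least 2. The upper and lower bounds meet at 2, so that is the treewidth.

Treewidth 2.
Bags: B1 = {2, 4, 5}  B2 = {3, 4, 5}  B3 = {1, 3, 5}
Tree: B1–B2, B2–B3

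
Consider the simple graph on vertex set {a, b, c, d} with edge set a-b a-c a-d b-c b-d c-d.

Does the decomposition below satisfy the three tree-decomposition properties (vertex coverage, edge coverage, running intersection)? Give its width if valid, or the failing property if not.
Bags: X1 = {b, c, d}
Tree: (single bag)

No — vertex a appears in no bag.

A tree decomposition must satisfy three properties: every vertex lies in some bag; for every edge, both endpoints lie together in some bag; and for every vertex, the bags containing it form a connected subtree. Here vertex a appears in no bag, so the decomposition is invalid.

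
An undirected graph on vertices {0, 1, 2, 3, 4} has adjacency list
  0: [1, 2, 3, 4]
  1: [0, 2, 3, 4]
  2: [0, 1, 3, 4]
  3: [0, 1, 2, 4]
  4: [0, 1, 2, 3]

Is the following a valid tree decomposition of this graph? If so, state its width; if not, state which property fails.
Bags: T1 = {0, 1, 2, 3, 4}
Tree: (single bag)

Every vertex of G appears in some bag (union = {0, 1, 2, 3, 4}); every edge is covered by a bag; and for each vertex v the set of bags containing v is connected in the bag tree. The decomposition is therefore valid. The largest bag has 5 vertices, so the width is 4.

Yes; width 4.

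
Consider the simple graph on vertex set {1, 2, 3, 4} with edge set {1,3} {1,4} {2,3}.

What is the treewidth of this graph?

1

A width-1 tree decomposition is:
Bags: B1 = {1, 4}  B2 = {1, 3}  B3 = {2, 3}
Tree: B1–B2, B2–B3
Every bag has size at most 2, so the width is 2 − 1 = 1 and tw(G) ≤ 1. G has an edge, so its treewidth is at least 1. Therefore the treewidth is 1.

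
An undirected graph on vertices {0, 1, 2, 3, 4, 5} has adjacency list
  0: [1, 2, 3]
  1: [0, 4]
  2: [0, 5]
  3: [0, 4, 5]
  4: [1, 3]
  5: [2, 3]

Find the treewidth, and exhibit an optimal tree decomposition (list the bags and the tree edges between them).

Each bag holds 3 vertices, so the decomposition has width 2, which upper-bounds the treewidth. The edges 1–4–3–0–1 form a cycle, so G is not a tree and its treewidth is at least 2. Hence tw(G) = 2 exactly.

Treewidth 2.
One such decomposition:
Bags: B1 = {0, 1, 4}  B2 = {0, 3, 4}  B3 = {0, 2, 3}  B4 = {2, 3, 5}
Tree: B1–B2, B2–B3, B3–B4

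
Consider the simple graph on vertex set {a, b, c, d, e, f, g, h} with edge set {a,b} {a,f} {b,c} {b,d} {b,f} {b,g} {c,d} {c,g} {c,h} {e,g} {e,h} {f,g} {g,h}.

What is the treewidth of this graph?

A width-2 tree decomposition is:
Bags: B1 = {c, g, h}  B2 = {b, c, g}  B3 = {e, g, h}  B4 = {b, f, g}  B5 = {b, c, d}  B6 = {a, b, f}
Tree: B1–B2, B1–B3, B2–B4, B2–B5, B4–B6
Every bag has size at most 3, so the width is 3 − 1 = 2 and tw(G) ≤ 2. On the other hand G contains the 3-clique {b, c, d}. A clique must lie in a single bag of any decomposition, so no decomposition can have width below 2. The upper and lower bounds meet at 2, so that is the treewidth.

2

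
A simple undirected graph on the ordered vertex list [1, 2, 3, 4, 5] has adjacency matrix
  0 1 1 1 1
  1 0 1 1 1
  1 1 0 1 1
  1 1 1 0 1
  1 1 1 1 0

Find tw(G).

A width-4 tree decomposition is:
Bags: B1 = {1, 2, 3, 4, 5}
Tree: (single bag)
A single bag containing all 5 vertices is trivially a valid decomposition of width 4. For the lower bound, the 5 vertices {1, 2, 3, 4, 5} are pairwise adjacent, and any tree decomposition puts a clique entirely inside one bag — forcing width ≥ 4. Combining the bounds, tw(G) = 4.

4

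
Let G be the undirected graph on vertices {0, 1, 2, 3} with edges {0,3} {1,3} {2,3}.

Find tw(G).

1

A width-1 tree decomposition is:
Bags: B1 = {1, 3}  B2 = {2, 3}  B3 = {0, 3}
Tree: B1–B2, B1–B3
The largest bag has 2 vertices, giving width 1; this decomposition certifies tw(G) ≤ 1. G has an edge, so its treewidth is at least 1. The upper and lower bounds meet at 1, so that is the treewidth.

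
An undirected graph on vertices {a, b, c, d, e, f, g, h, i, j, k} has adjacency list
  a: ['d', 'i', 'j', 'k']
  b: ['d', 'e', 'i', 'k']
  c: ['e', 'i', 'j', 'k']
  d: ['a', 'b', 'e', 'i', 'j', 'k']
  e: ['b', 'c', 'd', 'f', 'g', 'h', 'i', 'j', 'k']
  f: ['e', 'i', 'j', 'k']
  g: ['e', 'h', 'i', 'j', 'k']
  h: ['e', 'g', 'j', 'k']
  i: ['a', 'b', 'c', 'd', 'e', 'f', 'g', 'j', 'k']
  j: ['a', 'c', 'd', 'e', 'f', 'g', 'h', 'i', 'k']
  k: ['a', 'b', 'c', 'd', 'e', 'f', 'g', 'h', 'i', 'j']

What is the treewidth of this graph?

A width-4 tree decomposition is:
Bags: B1 = {d, e, i, j, k}  B2 = {c, e, i, j, k}  B3 = {a, d, i, j, k}  B4 = {e, g, i, j, k}  B5 = {b, d, e, i, k}  B6 = {e, g, h, j, k}  B7 = {e, f, i, j, k}
Tree: B1–B2, B1–B3, B1–B4, B1–B5, B4–B6, B1–B7
Each bag holds 5 vertices, so the decomposition has width 4, which upper-bounds the treewidth. On the other hand G contains the 5-clique {e, g, h, j, k}. A clique must lie in a single bag of any decomposition, so no decomposition can have width below 4. Therefore the treewidth is 4.

4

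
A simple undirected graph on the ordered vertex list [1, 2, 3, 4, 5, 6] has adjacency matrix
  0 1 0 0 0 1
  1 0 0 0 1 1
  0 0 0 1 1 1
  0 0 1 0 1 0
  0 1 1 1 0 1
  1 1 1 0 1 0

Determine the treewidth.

A width-2 tree decomposition is:
Bags: B1 = {3, 5, 6}  B2 = {2, 5, 6}  B3 = {3, 4, 5}  B4 = {1, 2, 6}
Tree: B1–B2, B1–B3, B2–B4
Each bag holds 3 vertices, so the decomposition has width 2, which upper-bounds the treewidth. On the other hand G contains the 3-clique {1, 2, 6}. A clique must lie in a single bag of any decomposition, so no decomposition can have width below 2. Hence tw(G) = 2 exactly.

2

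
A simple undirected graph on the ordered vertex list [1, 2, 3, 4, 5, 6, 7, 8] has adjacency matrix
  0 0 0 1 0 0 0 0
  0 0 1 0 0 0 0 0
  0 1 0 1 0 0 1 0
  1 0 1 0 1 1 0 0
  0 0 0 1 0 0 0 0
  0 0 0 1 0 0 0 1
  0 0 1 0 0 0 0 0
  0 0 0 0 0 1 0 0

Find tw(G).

1

A width-1 tree decomposition is:
Bags: B1 = {6, 8}  B2 = {4, 6}  B3 = {3, 4}  B4 = {2, 3}  B5 = {1, 4}  B6 = {3, 7}  B7 = {4, 5}
Tree: B1–B2, B2–B3, B3–B4, B2–B5, B4–B6, B5–B7
Every bag has size at most 2, so the width is 2 − 1 = 1 and tw(G) ≤ 1. G has an edge, so its treewidth is at least 1. The upper and lower bounds meet at 1, so that is the treewidth.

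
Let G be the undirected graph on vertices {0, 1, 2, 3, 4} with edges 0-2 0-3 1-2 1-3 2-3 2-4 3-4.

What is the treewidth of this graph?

2

A width-2 tree decomposition is:
Bags: B1 = {0, 2, 3}  B2 = {1, 2, 3}  B3 = {2, 3, 4}
Tree: B1–B2, B1–B3
Every bag has size at most 3, so the width is 3 − 1 = 2 and tw(G) ≤ 2. For the lower bound, the 3 vertices {0, 2, 3} are pairwise adjacent, and any tree decomposition puts a clique entirely inside one bag — forcing width ≥ 2. Combining the bounds, tw(G) = 2.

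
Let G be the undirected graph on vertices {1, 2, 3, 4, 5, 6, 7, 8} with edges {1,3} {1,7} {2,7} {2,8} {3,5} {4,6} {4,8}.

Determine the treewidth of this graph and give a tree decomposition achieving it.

Each bag holds 2 vertices, so the decomposition has width 1, which upper-bounds the treewidth. G has an edge, so its treewidth is at least 1. Combining the bounds, tw(G) = 1.

Treewidth 1.
One such decomposition:
Bags: B1 = {4, 6}  B2 = {4, 8}  B3 = {2, 8}  B4 = {2, 7}  B5 = {1, 7}  B6 = {1, 3}  B7 = {3, 5}
Tree: B1–B2, B2–B3, B3–B4, B4–B5, B5–B6, B6–B7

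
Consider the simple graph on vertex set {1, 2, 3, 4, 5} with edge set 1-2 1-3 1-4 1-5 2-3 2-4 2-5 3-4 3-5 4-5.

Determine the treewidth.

4

A width-4 tree decomposition is:
Bags: B1 = {1, 2, 3, 4, 5}
Tree: (single bag)
A single bag containing all 5 vertices is trivially a valid decomposition of width 4. For the lower bound, the 5 vertices {1, 2, 3, 4, 5} are pairwise adjacent, and any tree decomposition puts a clique entirely inside one bag — forcing width ≥ 4. Combining the bounds, tw(G) = 4.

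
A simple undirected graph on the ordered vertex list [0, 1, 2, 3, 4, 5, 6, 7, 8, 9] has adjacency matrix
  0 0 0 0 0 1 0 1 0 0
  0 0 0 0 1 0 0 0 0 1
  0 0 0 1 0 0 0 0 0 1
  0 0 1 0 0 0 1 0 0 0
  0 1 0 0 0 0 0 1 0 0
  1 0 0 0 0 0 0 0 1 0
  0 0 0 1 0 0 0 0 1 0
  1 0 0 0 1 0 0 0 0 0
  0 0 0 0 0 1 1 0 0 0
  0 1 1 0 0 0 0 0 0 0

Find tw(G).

2

A width-2 tree decomposition is:
Bags: B1 = {2, 3, 9}  B2 = {3, 6, 9}  B3 = {6, 8, 9}  B4 = {5, 8, 9}  B5 = {0, 5, 9}  B6 = {0, 7, 9}  B7 = {4, 7, 9}  B8 = {1, 4, 9}
Tree: B1–B2, B2–B3, B3–B4, B4–B5, B5–B6, B6–B7, B7–B8
The largest bag has 3 vertices, giving width 2; this decomposition certifies tw(G) ≤ 2. The edges 9–2–3–6–8–5–0–7–4–1–9 form a cycle, so G is not a tree and its treewidth is at least 2. Therefore the treewidth is 2.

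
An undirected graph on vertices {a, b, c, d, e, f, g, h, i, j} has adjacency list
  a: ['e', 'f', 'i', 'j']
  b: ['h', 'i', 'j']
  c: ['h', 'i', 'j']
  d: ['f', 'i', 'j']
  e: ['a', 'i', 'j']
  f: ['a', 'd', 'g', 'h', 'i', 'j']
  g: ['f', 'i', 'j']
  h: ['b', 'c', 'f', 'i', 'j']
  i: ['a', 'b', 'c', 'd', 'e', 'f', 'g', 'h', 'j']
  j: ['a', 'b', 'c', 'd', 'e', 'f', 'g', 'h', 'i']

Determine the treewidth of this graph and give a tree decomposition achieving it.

Each bag holds 4 vertices, so the decomposition has width 3, which upper-bounds the treewidth. On the other hand G contains the 4-clique {a, e, i, j}. A clique must lie in a single bag of any decomposition, so no decomposition can have width below 3. The upper and lower bounds meet at 3, so that is the treewidth.

Treewidth 3.
One optimal decomposition is:
Bags: B1 = {f, h, i, j}  B2 = {a, f, i, j}  B3 = {c, h, i, j}  B4 = {f, g, i, j}  B5 = {b, h, i, j}  B6 = {d, f, i, j}  B7 = {a, e, i, j}
Tree: B1–B2, B1–B3, B1–B4, B3–B5, B1–B6, B2–B7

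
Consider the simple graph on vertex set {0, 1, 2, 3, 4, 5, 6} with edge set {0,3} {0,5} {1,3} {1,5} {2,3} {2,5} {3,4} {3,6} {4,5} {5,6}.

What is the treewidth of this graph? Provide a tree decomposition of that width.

Treewidth 2.
One such decomposition:
Bags: B1 = {2, 3, 5}  B2 = {1, 3, 5}  B3 = {3, 4, 5}  B4 = {0, 3, 5}  B5 = {3, 5, 6}
Tree: B1–B2, B2–B3, B3–B4, B4–B5

The largest bag has 3 vertices, giving width 2; this decomposition certifies tw(G) ≤ 2. Since 5–2–3–1–5 is a cycle in G, G is not acyclic. Forests are exactly the graphs of treewidth ≤ 1, so tw(G) ≥ 2. The upper and lower bounds meet at 2, so that is the treewidth.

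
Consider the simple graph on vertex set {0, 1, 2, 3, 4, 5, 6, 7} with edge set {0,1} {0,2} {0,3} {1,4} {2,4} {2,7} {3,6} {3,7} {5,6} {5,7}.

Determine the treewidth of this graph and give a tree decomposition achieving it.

Treewidth 2.
One optimal decomposition is:
Bags: B1 = {5, 6, 7}  B2 = {3, 6, 7}  B3 = {2, 3, 7}  B4 = {0, 2, 3}  B5 = {0, 2, 4}  B6 = {0, 1, 4}
Tree: B1–B2, B2–B3, B3–B4, B4–B5, B5–B6

The largest bag has 3 vertices, giving width 2; this decomposition certifies tw(G) ≤ 2. Since 5–6–3–7–5 is a cycle in G, G is not acyclic. Forests are exactly the graphs of treewidth ≤ 1, so tw(G) ≥ 2. Hence tw(G) = 2 exactly.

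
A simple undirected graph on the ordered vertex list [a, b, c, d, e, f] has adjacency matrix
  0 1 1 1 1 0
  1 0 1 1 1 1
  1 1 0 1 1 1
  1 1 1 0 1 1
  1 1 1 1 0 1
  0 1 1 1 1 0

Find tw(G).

A width-4 tree decomposition is:
Bags: B1 = {a, b, c, d, e}  B2 = {b, c, d, e, f}
Tree: B1–B2
The largest bag has 5 vertices, giving width 4; this decomposition certifies tw(G) ≤ 4. For the lower bound, the 5 vertices {b, c, d, e, f} are pairwise adjacent, and any tree decomposition puts a clique entirely inside one bag — forcing width ≥ 4. Combining the bounds, tw(G) = 4.

4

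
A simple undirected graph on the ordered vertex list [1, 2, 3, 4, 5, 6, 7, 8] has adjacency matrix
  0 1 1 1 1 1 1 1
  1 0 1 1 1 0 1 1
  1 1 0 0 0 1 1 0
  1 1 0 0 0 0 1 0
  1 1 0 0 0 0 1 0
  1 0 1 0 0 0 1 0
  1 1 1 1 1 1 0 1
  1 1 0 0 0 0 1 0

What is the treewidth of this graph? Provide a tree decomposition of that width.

Treewidth 3.
One optimal decomposition is:
Bags: B1 = {1, 2, 4, 7}  B2 = {1, 2, 3, 7}  B3 = {1, 2, 5, 7}  B4 = {1, 3, 6, 7}  B5 = {1, 2, 7, 8}
Tree: B1–B2, B2–B3, B2–B4, B2–B5

Every bag has size at most 4, so the width is 4 − 1 = 3 and tw(G) ≤ 3. On the other hand G contains the 4-clique {1, 2, 7, 8}. A clique must lie in a single bag of any decomposition, so no decomposition can have width below 3. Combining the bounds, tw(G) = 3.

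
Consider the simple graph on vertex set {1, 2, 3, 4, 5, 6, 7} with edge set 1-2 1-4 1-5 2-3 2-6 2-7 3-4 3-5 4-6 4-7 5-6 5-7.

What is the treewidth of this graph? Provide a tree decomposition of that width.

Treewidth 3.
One optimal decomposition is:
Bags: B1 = {2, 3, 4, 5}  B2 = {2, 4, 5, 7}  B3 = {2, 4, 5, 6}  B4 = {1, 2, 4, 5}
Tree: B1–B2, B2–B3, B3–B4

Every bag has size at most 4, so the width is 4 − 1 = 3 and tw(G) ≤ 3. For the lower bound: the 4 vertex sets {3,5}, {4,7}, {2}, {6} are disjoint, each induces a connected subgraph, and every pair is joined by at least one edge of G. Contracting each set to a single vertex therefore yields K_{4} as a minor, and since treewidth is minor-monotone, tw(G) ≥ tw(K_{4}) = 3. Hence tw(G) = 3 exactly.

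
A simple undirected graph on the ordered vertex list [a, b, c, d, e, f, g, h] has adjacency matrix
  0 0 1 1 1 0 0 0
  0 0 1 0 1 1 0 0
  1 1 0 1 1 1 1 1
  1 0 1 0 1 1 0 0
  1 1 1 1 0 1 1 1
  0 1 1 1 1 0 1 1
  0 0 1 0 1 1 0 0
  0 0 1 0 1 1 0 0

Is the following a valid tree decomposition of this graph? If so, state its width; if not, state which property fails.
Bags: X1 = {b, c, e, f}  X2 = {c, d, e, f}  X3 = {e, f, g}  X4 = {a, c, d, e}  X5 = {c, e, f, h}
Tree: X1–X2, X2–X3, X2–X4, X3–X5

A tree decomposition must satisfy three properties: every vertex lies in some bag; for every edge, both endpoints lie together in some bag; and for every vertex, the bags containing it form a connected subtree. Here edge (c,g) lies in no bag, so the decomposition is invalid.

No — edge (c,g) lies in no bag.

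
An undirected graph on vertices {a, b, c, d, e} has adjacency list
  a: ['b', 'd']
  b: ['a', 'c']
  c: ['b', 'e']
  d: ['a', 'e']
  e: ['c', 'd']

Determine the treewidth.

A width-2 tree decomposition is:
Bags: B1 = {c, d, e}  B2 = {a, c, d}  B3 = {a, b, c}
Tree: B1–B2, B2–B3
Each bag holds 3 vertices, so the decomposition has width 2, which upper-bounds the treewidth. For the lower bound, G contains the cycle c–e–d–a–b–c, so G is not a forest; only forests have treewidth ≤ 1, hence tw(G) ≥ 2. The upper and lower bounds meet at 2, so that is the treewidth.

2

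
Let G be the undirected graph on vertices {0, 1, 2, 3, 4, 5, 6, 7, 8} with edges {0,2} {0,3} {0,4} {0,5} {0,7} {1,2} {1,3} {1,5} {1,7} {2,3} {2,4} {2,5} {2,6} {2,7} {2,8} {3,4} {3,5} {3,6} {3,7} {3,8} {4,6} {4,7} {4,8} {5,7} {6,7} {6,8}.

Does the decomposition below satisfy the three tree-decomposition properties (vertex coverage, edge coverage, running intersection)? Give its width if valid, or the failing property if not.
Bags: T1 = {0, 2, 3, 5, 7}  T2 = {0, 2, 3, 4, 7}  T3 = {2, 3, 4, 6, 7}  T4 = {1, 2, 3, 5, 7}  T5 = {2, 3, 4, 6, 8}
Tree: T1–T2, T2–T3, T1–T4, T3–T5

Every vertex of G appears in some bag (union = {0, 1, 2, 3, 4, 5, 6, 7, 8}); every edge is covered by a bag; and for each vertex v the set of bags containing v is connected in the bag tree. The decomposition is therefore valid. The largest bag has 5 vertices, so the width is 4.

Yes; width 4.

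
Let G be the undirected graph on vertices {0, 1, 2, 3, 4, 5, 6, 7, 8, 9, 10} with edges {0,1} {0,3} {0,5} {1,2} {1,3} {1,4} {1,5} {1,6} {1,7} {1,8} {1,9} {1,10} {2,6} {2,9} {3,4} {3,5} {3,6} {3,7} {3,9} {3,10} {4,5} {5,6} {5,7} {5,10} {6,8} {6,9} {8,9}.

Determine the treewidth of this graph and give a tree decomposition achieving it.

Treewidth 3.
One such decomposition:
Bags: B1 = {1, 3, 5, 6}  B2 = {1, 3, 4, 5}  B3 = {1, 3, 6, 9}  B4 = {0, 1, 3, 5}  B5 = {1, 6, 8, 9}  B6 = {1, 3, 5, 7}  B7 = {1, 3, 5, 10}  B8 = {1, 2, 6, 9}
Tree: B1–B2, B1–B3, B2–B4, B3–B5, B2–B6, B2–B7, B3–B8

Each bag holds 4 vertices, so the decomposition has width 3, which upper-bounds the treewidth. Conversely, {1, 6, 8, 9} is a clique of size 4, and the vertices of any clique must share a bag in every tree decomposition; so some bag has ≥ 4 vertices and tw(G) ≥ 3. Hence tw(G) = 3 exactly.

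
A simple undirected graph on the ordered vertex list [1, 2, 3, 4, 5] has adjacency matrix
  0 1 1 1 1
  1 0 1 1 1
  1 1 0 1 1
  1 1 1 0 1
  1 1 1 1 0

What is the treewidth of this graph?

4

A width-4 tree decomposition is:
Bags: B1 = {1, 2, 3, 4, 5}
Tree: (single bag)
With just one bag of size 5, the width is 5 − 1 = 4, so tw(G) ≤ 4. For the lower bound, the 5 vertices {1, 2, 3, 4, 5} are pairwise adjacent, and any tree decomposition puts a clique entirely inside one bag — forcing width ≥ 4. Hence tw(G) = 4 exactly.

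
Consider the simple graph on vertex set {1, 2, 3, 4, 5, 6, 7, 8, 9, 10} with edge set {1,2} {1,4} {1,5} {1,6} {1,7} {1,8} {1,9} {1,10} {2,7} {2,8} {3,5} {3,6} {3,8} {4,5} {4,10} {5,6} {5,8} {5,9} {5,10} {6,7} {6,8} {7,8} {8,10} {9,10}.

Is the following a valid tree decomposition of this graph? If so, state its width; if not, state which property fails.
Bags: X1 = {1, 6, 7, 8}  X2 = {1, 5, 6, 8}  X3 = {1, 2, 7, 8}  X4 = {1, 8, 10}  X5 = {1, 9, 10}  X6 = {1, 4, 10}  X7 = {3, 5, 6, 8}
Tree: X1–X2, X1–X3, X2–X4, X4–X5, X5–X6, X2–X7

No — edge (5,10) lies in no bag.

A tree decomposition must satisfy three properties: every vertex lies in some bag; for every edge, both endpoints lie together in some bag; and for every vertex, the bags containing it form a connected subtree. Here edge (5,10) lies in no bag, so the decomposition is invalid.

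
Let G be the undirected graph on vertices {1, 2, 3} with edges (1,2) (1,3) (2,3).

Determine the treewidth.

A width-2 tree decomposition is:
Bags: B1 = {1, 2, 3}
Tree: (single bag)
A single bag containing all 3 vertices is trivially a valid decomposition of width 2. On the other hand G contains the 3-clique {1, 2, 3}. A clique must lie in a single bag of any decomposition, so no decomposition can have width below 2. Hence tw(G) = 2 exactly.

2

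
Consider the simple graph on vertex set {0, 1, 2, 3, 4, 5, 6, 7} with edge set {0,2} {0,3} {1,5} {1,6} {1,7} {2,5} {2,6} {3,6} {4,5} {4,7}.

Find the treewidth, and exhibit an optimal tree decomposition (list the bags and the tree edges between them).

The largest bag has 3 vertices, giving width 2; this decomposition certifies tw(G) ≤ 2. Since 0–3–6–2–0 is a cycle in G, G is not acyclic. Forests are exactly the graphs of treewidth ≤ 1, so tw(G) ≥ 2. Therefore the treewidth is 2.

Treewidth 2.
Bags: B1 = {0, 2, 3}  B2 = {2, 3, 6}  B3 = {2, 5, 6}  B4 = {1, 5, 6}  B5 = {1, 4, 5}  B6 = {1, 4, 7}
Tree: B1–B2, B2–B3, B3–B4, B4–B5, B5–B6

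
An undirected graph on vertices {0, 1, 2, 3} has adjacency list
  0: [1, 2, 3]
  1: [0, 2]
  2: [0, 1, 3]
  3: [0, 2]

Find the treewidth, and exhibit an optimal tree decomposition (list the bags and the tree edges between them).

Treewidth 2.
One optimal decomposition is:
Bags: B1 = {0, 1, 2}  B2 = {0, 2, 3}
Tree: B1–B2

The largest bag has 3 vertices, giving width 2; this decomposition certifies tw(G) ≤ 2. On the other hand G contains the 3-clique {0, 1, 2}. A clique must lie in a single bag of any decomposition, so no decomposition can have width below 2. The upper and lower bounds meet at 2, so that is the treewidth.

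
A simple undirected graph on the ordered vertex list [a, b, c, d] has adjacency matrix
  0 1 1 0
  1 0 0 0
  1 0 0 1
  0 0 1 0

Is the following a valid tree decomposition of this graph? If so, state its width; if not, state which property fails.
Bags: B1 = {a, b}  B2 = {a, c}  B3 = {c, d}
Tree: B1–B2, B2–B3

Every vertex of G appears in some bag (union = {a, b, c, d}); every edge is covered by a bag; and for each vertex v the set of bags containing v is connected in the bag tree. The decomposition is therefore valid. The largest bag has 2 vertices, so the width is 1.

Yes; width 1.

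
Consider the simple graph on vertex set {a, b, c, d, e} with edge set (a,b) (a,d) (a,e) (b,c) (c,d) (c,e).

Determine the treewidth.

2

A width-2 tree decomposition is:
Bags: B1 = {a, c, d}  B2 = {a, b, c}  B3 = {a, c, e}
Tree: B1–B2, B2–B3
Each bag holds 3 vertices, so the decomposition has width 2, which upper-bounds the treewidth. The edges c–d–a–b–c form a cycle, so G is not a tree and its treewidth is at least 2. The upper and lower bounds meet at 2, so that is the treewidth.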